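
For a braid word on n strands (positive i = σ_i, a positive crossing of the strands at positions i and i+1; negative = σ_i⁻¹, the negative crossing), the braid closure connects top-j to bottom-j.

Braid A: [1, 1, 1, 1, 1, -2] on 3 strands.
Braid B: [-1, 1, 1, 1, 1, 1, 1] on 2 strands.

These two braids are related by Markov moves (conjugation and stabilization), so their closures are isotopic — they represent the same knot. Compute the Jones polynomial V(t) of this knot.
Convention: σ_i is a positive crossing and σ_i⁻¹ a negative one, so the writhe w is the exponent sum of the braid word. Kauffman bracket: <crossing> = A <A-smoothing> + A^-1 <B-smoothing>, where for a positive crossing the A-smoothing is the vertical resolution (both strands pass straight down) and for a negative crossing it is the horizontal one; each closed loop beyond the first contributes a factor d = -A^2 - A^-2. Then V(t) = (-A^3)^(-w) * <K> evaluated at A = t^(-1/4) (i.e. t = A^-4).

Markov-equivalent braids have isotopic closures, hence identical knot invariants. Strip the Markov moves from each word to reach a common short braid β, then compute V(t) once on β.
Braid A: s1 s1 s1 s1 s1 s2^-1 on 3 strands reduces by inverse Markov moves (closure unchanged at each step):
  Destabilize: the word has the form β·s2^-1 where s2^-1 occurs only as the final letter (β ∈ B_2); drop it and the last strand → 2 strands.
Reduced to β = s1 s1 s1 s1 s1 on 2 strands, 5 crossings.
Braid B: s1^-1 s1 s1 s1 s1 s1 s1 on 2 strands reduces by inverse Markov moves (closure unchanged at each step):
  Deconjugate: the word is γ·β·γ⁻¹ with γ = s1^-1 (prefix) and γ⁻¹ = s1 (suffix); strip both.
Reduced to β = s1 s1 s1 s1 s1 on 2 strands, 5 crossings.
Both give the same β = s1 s1 s1 s1 s1 on 2 strands, so one state sum suffices:
Braid: s1 s1 s1 s1 s1 on 2 strands, 5 crossings.
Writhe w = (#positive) - (#negative) = 5 - 0 = 5.
Computing the Kauffman bracket via state sum. There are 2^5 = 32 states.
For each crossing: s=0 is the vertical smoothing, s=1 horizontal. Crossing k contributes A^(sign_k * (1 - 2*s_k)); loop factor d = -A^2 - A^-2.
  state 00000: A-exp=+5, loops=2, term = A^5 * d^1
  state 00001: A-exp=+3, loops=1, term = A^3 * d^0
  state 00010: A-exp=+3, loops=1, term = A^3 * d^0
  state 00011: A-exp=+1, loops=2, term = A^1 * d^1
  state 00100: A-exp=+3, loops=1, term = A^3 * d^0
  state 00101: A-exp=+1, loops=2, term = A^1 * d^1
  state 00110: A-exp=+1, loops=2, term = A^1 * d^1
  state 00111: A-exp=-1, loops=3, term = A^-1 * d^2
  state 01000: A-exp=+3, loops=1, term = A^3 * d^0
  state 01001: A-exp=+1, loops=2, term = A^1 * d^1
  state 01010: A-exp=+1, loops=2, term = A^1 * d^1
  state 01011: A-exp=-1, loops=3, term = A^-1 * d^2
  state 01100: A-exp=+1, loops=2, term = A^1 * d^1
  state 01101: A-exp=-1, loops=3, term = A^-1 * d^2
  state 01110: A-exp=-1, loops=3, term = A^-1 * d^2
  state 01111: A-exp=-3, loops=4, term = A^-3 * d^3
  state 10000: A-exp=+3, loops=1, term = A^3 * d^0
  state 10001: A-exp=+1, loops=2, term = A^1 * d^1
  state 10010: A-exp=+1, loops=2, term = A^1 * d^1
  state 10011: A-exp=-1, loops=3, term = A^-1 * d^2
  state 10100: A-exp=+1, loops=2, term = A^1 * d^1
  state 10101: A-exp=-1, loops=3, term = A^-1 * d^2
  state 10110: A-exp=-1, loops=3, term = A^-1 * d^2
  state 10111: A-exp=-3, loops=4, term = A^-3 * d^3
  state 11000: A-exp=+1, loops=2, term = A^1 * d^1
  state 11001: A-exp=-1, loops=3, term = A^-1 * d^2
  state 11010: A-exp=-1, loops=3, term = A^-1 * d^2
  state 11011: A-exp=-3, loops=4, term = A^-3 * d^3
  state 11100: A-exp=-1, loops=3, term = A^-1 * d^2
  state 11101: A-exp=-3, loops=4, term = A^-3 * d^3
  state 11110: A-exp=-3, loops=4, term = A^-3 * d^3
  state 11111: A-exp=-5, loops=5, term = A^-5 * d^4
Collect the terms by A-exponent (count of states per loop number):
Powers of d = -A^2 - A^-2: d^2 = A^4 + 2 + A^-4; d^3 = -A^6 - 3*A^2 - 3*A^-2 - A^-6; d^4 = A^8 + 4*A^4 + 6 + 4*A^-4 + A^-8.
  A^5 * (d) = -A^7 - A^3
  A^3 * (5) = 5*A^3
  A^1 * (10*d) = -10*A^3 - 10*A^-1
  A^-1 * (10*d^2) = 10*A^3 + 20*A^-1 + 10*A^-5
  A^-3 * (5*d^3) = -5*A^3 - 15*A^-1 - 15*A^-5 - 5*A^-9
  A^-5 * (d^4) = A^3 + 4*A^-1 + 6*A^-5 + 4*A^-9 + A^-13
Summing the groups: <K> = -A^7 - A^-1 + A^-5 - A^-9 + A^-13
Normalise by the writhe: (-A^3)^(-w) = (-A^3)^(-5) = -A^-15, so f(A) = -A^-15 * <K> = A^-8 + A^-16 - A^-20 + A^-24 - A^-28.
Substitute A = t^(-1/4), i.e. A^e → t^(-e/4): V(t) = -t^7 + t^6 - t^5 + t^4 + t^2

Answer: -t^7 + t^6 - t^5 + t^4 + t^2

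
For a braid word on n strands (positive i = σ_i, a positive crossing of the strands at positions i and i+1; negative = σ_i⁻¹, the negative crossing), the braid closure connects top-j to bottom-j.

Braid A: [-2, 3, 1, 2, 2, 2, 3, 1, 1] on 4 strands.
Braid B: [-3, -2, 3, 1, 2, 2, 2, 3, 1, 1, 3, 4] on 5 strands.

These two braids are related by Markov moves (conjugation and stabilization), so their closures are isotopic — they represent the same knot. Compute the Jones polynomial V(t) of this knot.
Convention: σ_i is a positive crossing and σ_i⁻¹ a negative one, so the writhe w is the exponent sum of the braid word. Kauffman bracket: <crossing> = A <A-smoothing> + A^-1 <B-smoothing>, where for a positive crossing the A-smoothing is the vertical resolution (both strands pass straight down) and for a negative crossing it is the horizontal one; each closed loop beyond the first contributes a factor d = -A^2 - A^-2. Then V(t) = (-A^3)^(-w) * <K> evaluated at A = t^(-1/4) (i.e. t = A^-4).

Markov-equivalent braids have isotopic closures, hence identical knot invariants. Strip the Markov moves from each word to reach a common short braid β, then compute V(t) once on β.
Braid A: s2^-1 s3 s1 s2 s2 s2 s3 s1 s1 on 4 strands has no conjugating prefix/suffix or stabilization to strip; take β = s2^-1 s3 s1 s2 s2 s2 s3 s1 s1.
Braid B: s3^-1 s2^-1 s3 s1 s2 s2 s2 s3 s1 s1 s3 s4 on 5 strands reduces by inverse Markov moves (closure unchanged at each step):
  Destabilize: the word has the form β·s4 where s4 occurs only as the final letter (β ∈ B_4); drop it and the last strand → 4 strands.
  Deconjugate: the word is γ·β·γ⁻¹ with γ = s3^-1 (prefix) and γ⁻¹ = s3 (suffix); strip both.
Reduced to β = s2^-1 s3 s1 s2 s2 s2 s3 s1 s1 on 4 strands, 9 crossings.
Both give the same β = s2^-1 s3 s1 s2 s2 s2 s3 s1 s1 on 4 strands, so one state sum suffices:
Braid: s2^-1 s3 s1 s2 s2 s2 s3 s1 s1 on 4 strands, 9 crossings.
Writhe w = (#positive) - (#negative) = 8 - 1 = 7.
Computing the Kauffman bracket via state sum. There are 2^9 = 512 states.
For each crossing: s=0 is the vertical smoothing, s=1 horizontal. Crossing k contributes A^(sign_k * (1 - 2*s_k)); loop factor d = -A^2 - A^-2.
Tabulate the states by total A-exponent and number of loops L (A-exp: L × count):
  A^9: L=3 ×1
  A^7: L=2 ×5, L=4 ×4
  A^5: L=1 ×6, L=3 ×27, L=5 ×3
  A^3: L=2 ×57, L=4 ×26, L=6 ×1
  A^1: L=1 ×39, L=3 ×77, L=5 ×10
  A^-1: L=2 ×81, L=4 ×44, L=6 ×1
  A^-3: L=3 ×73, L=5 ×11
  A^-5: L=4 ×35, L=6 ×1
  A^-7: L=5 ×9
  A^-9: L=6 ×1
Each group contributes A^e * Σ count * d^(L-1):
Powers of d = -A^2 - A^-2: d^2 = A^4 + 2 + A^-4; d^3 = -A^6 - 3*A^2 - 3*A^-2 - A^-6; d^4 = A^8 + 4*A^4 + 6 + 4*A^-4 + A^-8; d^5 = -A^10 - 5*A^6 - 10*A^2 - 10*A^-2 - 5*A^-6 - A^-10.
  A^9 * (d^2) = A^13 + 2*A^9 + A^5
  A^7 * (5*d + 4*d^3) = -4*A^13 - 17*A^9 - 17*A^5 - 4*A
  A^5 * (6 + 27*d^2 + 3*d^4) = 3*A^13 + 39*A^9 + 78*A^5 + 39*A + 3*A^-3
  A^3 * (57*d + 26*d^3 + d^5) = -A^13 - 31*A^9 - 145*A^5 - 145*A - 31*A^-3 - A^-7
  A^1 * (39 + 77*d^2 + 10*d^4) = 10*A^9 + 117*A^5 + 253*A + 117*A^-3 + 10*A^-7
  A^-1 * (81*d + 44*d^3 + d^5) = -A^9 - 49*A^5 - 223*A - 223*A^-3 - 49*A^-7 - A^-11
  A^-3 * (73*d^2 + 11*d^4) = 11*A^5 + 117*A + 212*A^-3 + 117*A^-7 + 11*A^-11
  A^-5 * (35*d^3 + d^5) = -A^5 - 40*A - 115*A^-3 - 115*A^-7 - 40*A^-11 - A^-15
  A^-7 * (9*d^4) = 9*A + 36*A^-3 + 54*A^-7 + 36*A^-11 + 9*A^-15
  A^-9 * (d^5) = -A - 5*A^-3 - 10*A^-7 - 10*A^-11 - 5*A^-15 - A^-19
Summing the groups: <K> = -A^13 + 2*A^9 - 5*A^5 + 5*A - 6*A^-3 + 6*A^-7 - 4*A^-11 + 3*A^-15 - A^-19
Normalise by the writhe: (-A^3)^(-w) = (-A^3)^(-7) = -A^-21, so f(A) = -A^-21 * <K> = A^-8 - 2*A^-12 + 5*A^-16 - 5*A^-20 + 6*A^-24 - 6*A^-28 + 4*A^-32 - 3*A^-36 + A^-40.
Substitute A = t^(-1/4), i.e. A^e → t^(-e/4): V(t) = t^10 - 3*t^9 + 4*t^8 - 6*t^7 + 6*t^6 - 5*t^5 + 5*t^4 - 2*t^3 + t^2

Answer: t^10 - 3*t^9 + 4*t^8 - 6*t^7 + 6*t^6 - 5*t^5 + 5*t^4 - 2*t^3 + t^2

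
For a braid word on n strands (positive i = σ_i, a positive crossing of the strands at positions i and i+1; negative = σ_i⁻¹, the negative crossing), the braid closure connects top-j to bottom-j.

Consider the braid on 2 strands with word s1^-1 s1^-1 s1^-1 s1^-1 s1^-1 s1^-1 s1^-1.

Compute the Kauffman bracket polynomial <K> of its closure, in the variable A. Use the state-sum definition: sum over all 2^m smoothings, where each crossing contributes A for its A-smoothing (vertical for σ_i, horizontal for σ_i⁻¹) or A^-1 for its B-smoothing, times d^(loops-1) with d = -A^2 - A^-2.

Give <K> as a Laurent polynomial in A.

A^19 - A^15 + A^11 - A^7 + A^3 - A^-1 - A^-9

Derivation:
Braid: s1^-1 s1^-1 s1^-1 s1^-1 s1^-1 s1^-1 s1^-1 on 2 strands, 7 crossings.
Writhe w = (#positive) - (#negative) = 0 - 7 = -7.
Enumerate smoothing states for the bracket polynomial. There are 2^7 = 128 states.
Each crossing splits two ways (0=vertical, 1=horizontal). The state's weight is A^(#A-smoothings - #B-smoothings) * d^(loops - 1).
Tabulate the states by total A-exponent and number of loops L (A-exp: L × count):
  A^7: L=7 ×1
  A^5: L=6 ×7
  A^3: L=5 ×21
  A^1: L=4 ×35
  A^-1: L=3 ×35
  A^-3: L=2 ×21
  A^-5: L=1 ×7
  A^-7: L=2 ×1
Each group contributes A^e * Σ count * d^(L-1):
Powers of d = -A^2 - A^-2: d^2 = A^4 + 2 + A^-4; d^3 = -A^6 - 3*A^2 - 3*A^-2 - A^-6; d^4 = A^8 + 4*A^4 + 6 + 4*A^-4 + A^-8; d^5 = -A^10 - 5*A^6 - 10*A^2 - 10*A^-2 - 5*A^-6 - A^-10; d^6 = A^12 + 6*A^8 + 15*A^4 + 20 + 15*A^-4 + 6*A^-8 + A^-12.
  A^7 * (d^6) = A^19 + 6*A^15 + 15*A^11 + 20*A^7 + 15*A^3 + 6*A^-1 + A^-5
  A^5 * (7*d^5) = -7*A^15 - 35*A^11 - 70*A^7 - 70*A^3 - 35*A^-1 - 7*A^-5
  A^3 * (21*d^4) = 21*A^11 + 84*A^7 + 126*A^3 + 84*A^-1 + 21*A^-5
  A^1 * (35*d^3) = -35*A^7 - 105*A^3 - 105*A^-1 - 35*A^-5
  A^-1 * (35*d^2) = 35*A^3 + 70*A^-1 + 35*A^-5
  A^-3 * (21*d) = -21*A^-1 - 21*A^-5
  A^-5 * (7) = 7*A^-5
  A^-7 * (d) = -A^-5 - A^-9
Summing the groups: <K> = A^19 - A^15 + A^11 - A^7 + A^3 - A^-1 - A^-9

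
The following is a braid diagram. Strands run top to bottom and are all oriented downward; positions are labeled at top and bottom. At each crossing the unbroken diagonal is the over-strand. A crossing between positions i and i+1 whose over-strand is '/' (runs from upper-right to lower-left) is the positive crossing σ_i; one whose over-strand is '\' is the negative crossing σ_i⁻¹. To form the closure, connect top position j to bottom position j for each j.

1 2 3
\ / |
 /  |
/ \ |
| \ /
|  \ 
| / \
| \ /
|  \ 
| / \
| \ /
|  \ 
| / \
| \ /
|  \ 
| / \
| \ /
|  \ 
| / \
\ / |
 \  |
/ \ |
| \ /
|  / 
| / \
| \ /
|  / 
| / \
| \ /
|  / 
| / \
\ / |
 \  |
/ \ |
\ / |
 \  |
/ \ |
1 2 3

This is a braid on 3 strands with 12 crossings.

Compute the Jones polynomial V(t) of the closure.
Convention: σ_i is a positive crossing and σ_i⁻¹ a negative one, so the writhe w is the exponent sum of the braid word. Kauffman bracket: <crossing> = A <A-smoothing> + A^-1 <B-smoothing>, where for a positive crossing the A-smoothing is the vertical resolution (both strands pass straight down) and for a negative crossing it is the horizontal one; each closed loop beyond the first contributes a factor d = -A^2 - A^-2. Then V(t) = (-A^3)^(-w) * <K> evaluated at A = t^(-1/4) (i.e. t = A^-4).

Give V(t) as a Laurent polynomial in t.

-1 + 2*t^-1 - 2*t^-2 + 4*t^-3 - 3*t^-4 + 3*t^-5 - 2*t^-6 + t^-7 - t^-8

Derivation:
Reading the diagram top to bottom ('/'-over between positions i,i+1 = s_i, '\'-over = s_i^-1): braid word = s1 s2^-1 s2^-1 s2^-1 s2^-1 s2^-1 s1^-1 s2 s2 s2 s1^-1 s1^-1.
The presented braid s1 s2^-1 s2^-1 s2^-1 s2^-1 s2^-1 s1^-1 s2 s2 s2 s1^-1 s1^-1 on 3 strands reduces by inverse Markov moves (closure unchanged at each step):
  Deconjugate: the word is γ·β·γ⁻¹ with γ = s1 (prefix) and γ⁻¹ = s1^-1 (suffix); strip both.
Reduced to β = s2^-1 s2^-1 s2^-1 s2^-1 s2^-1 s1^-1 s2 s2 s2 s1^-1 on 3 strands, 10 crossings.
Compute on β:
Braid: s2^-1 s2^-1 s2^-1 s2^-1 s2^-1 s1^-1 s2 s2 s2 s1^-1 on 3 strands, 10 crossings.
Writhe w = (#positive) - (#negative) = 3 - 7 = -4.
State-sum expansion of <K>. There are 2^10 = 1024 states.
Each crossing splits two ways (0=vertical, 1=horizontal). The state's weight is A^(#A-smoothings - #B-smoothings) * d^(loops - 1).
Tabulate the states by total A-exponent and number of loops L (A-exp: L × count):
  A^10: L=6 ×1
  A^8: L=5 ×10
  A^6: L=4 ×35, L=6 ×10
  A^4: L=3 ×60, L=5 ×50, L=7 ×10
  A^2: L=2 ×55, L=4 ×100, L=6 ×50, L=8 ×5
  A^0: L=1 ×25, L=3 ×101, L=5 ×100, L=7 ×25, L=9 ×1
  A^-2: L=2 ×55, L=4 ×100, L=6 ×50, L=8 ×5
  A^-4: L=1 ×6, L=3 ×54, L=5 ×50, L=7 ×10
  A^-6: L=2 ×9, L=4 ×26, L=6 ×10
  A^-8: L=3 ×5, L=5 ×5
  A^-10: L=4 ×1
Each group contributes A^e * Σ count * d^(L-1):
Powers of d = -A^2 - A^-2: d^2 = A^4 + 2 + A^-4; d^3 = -A^6 - 3*A^2 - 3*A^-2 - A^-6; d^4 = A^8 + 4*A^4 + 6 + 4*A^-4 + A^-8; d^5 = -A^10 - 5*A^6 - 10*A^2 - 10*A^-2 - 5*A^-6 - A^-10; d^6 = A^12 + 6*A^8 + 15*A^4 + 20 + 15*A^-4 + 6*A^-8 + A^-12; d^7 = -A^14 - 7*A^10 - 21*A^6 - 35*A^2 - 35*A^-2 - 21*A^-6 - 7*A^-10 - A^-14; d^8 = A^16 + 8*A^12 + 28*A^8 + 56*A^4 + 70 + 56*A^-4 + 28*A^-8 + 8*A^-12 + A^-16.
  A^10 * (d^5) = -A^20 - 5*A^16 - 10*A^12 - 10*A^8 - 5*A^4 - 1
  A^8 * (10*d^4) = 10*A^16 + 40*A^12 + 60*A^8 + 40*A^4 + 10
  A^6 * (35*d^3 + 10*d^5) = -10*A^16 - 85*A^12 - 205*A^8 - 205*A^4 - 85 - 10*A^-4
  A^4 * (60*d^2 + 50*d^4 + 10*d^6) = 10*A^16 + 110*A^12 + 410*A^8 + 620*A^4 + 410 + 110*A^-4 + 10*A^-8
  A^2 * (55*d + 100*d^3 + 50*d^5 + 5*d^7) = -5*A^16 - 85*A^12 - 455*A^8 - 1030*A^4 - 1030 - 455*A^-4 - 85*A^-8 - 5*A^-12
  A^0 * (25 + 101*d^2 + 100*d^4 + 25*d^6 + d^8) = A^16 + 33*A^12 + 278*A^8 + 932*A^4 + 1397 + 932*A^-4 + 278*A^-8 + 33*A^-12 + A^-16
  A^-2 * (55*d + 100*d^3 + 50*d^5 + 5*d^7) = -5*A^12 - 85*A^8 - 455*A^4 - 1030 - 1030*A^-4 - 455*A^-8 - 85*A^-12 - 5*A^-16
  A^-4 * (6 + 54*d^2 + 50*d^4 + 10*d^6) = 10*A^8 + 110*A^4 + 404 + 614*A^-4 + 404*A^-8 + 110*A^-12 + 10*A^-16
  A^-6 * (9*d + 26*d^3 + 10*d^5) = -10*A^4 - 76 - 187*A^-4 - 187*A^-8 - 76*A^-12 - 10*A^-16
  A^-8 * (5*d^2 + 5*d^4) = 5 + 25*A^-4 + 40*A^-8 + 25*A^-12 + 5*A^-16
  A^-10 * (d^3) = -A^-4 - 3*A^-8 - 3*A^-12 - A^-16
Summing the groups: <K> = -A^20 + A^16 - 2*A^12 + 3*A^8 - 3*A^4 + 4 - 2*A^-4 + 2*A^-8 - A^-12
Normalise by the writhe: (-A^3)^(-w) = (-A^3)^(4) = A^12, so f(A) = A^12 * <K> = -A^32 + A^28 - 2*A^24 + 3*A^20 - 3*A^16 + 4*A^12 - 2*A^8 + 2*A^4 - 1.
Substitute A = t^(-1/4), i.e. A^e → t^(-e/4): V(t) = -1 + 2*t^-1 - 2*t^-2 + 4*t^-3 - 3*t^-4 + 3*t^-5 - 2*t^-6 + t^-7 - t^-8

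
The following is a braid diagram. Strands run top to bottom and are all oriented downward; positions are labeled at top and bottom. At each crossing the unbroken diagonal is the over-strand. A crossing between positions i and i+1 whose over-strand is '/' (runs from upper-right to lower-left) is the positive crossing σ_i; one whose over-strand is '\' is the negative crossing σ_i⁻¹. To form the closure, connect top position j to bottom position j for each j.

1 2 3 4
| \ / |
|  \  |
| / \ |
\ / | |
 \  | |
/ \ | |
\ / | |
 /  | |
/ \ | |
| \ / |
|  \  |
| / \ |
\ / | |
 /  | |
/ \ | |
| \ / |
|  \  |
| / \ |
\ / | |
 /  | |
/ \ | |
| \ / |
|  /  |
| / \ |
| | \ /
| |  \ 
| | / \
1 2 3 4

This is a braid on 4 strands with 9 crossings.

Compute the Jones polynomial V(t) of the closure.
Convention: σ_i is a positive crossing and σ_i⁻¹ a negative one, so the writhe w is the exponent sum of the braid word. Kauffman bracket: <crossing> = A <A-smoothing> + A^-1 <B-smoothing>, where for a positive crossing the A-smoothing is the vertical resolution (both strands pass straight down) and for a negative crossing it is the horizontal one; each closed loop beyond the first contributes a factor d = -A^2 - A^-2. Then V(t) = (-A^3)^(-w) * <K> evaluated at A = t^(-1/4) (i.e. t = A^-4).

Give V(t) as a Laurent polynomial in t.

Reading the diagram top to bottom ('/'-over between positions i,i+1 = s_i, '\'-over = s_i^-1): braid word = s2^-1 s1^-1 s1 s2^-1 s1 s2^-1 s1 s2 s3^-1.
The presented braid s2^-1 s1^-1 s1 s2^-1 s1 s2^-1 s1 s2 s3^-1 on 4 strands reduces by inverse Markov moves (closure unchanged at each step):
  Destabilize: the word has the form β·s3^-1 where s3^-1 occurs only as the final letter (β ∈ B_3); drop it and the last strand → 3 strands.
  Deconjugate: the word is γ·β·γ⁻¹ with γ = s2^-1 (prefix) and γ⁻¹ = s2 (suffix); strip both.
  Deconjugate: the word is γ·β·γ⁻¹ with γ = s1^-1 (prefix) and γ⁻¹ = s1 (suffix); strip both.
Reduced to β = s1 s2^-1 s1 s2^-1 on 3 strands, 4 crossings.
Compute on β:
Braid: s1 s2^-1 s1 s2^-1 on 3 strands, 4 crossings.
Writhe w = (#positive) - (#negative) = 2 - 2 = 0.
Enumerate smoothing states for the bracket polynomial. There are 2^4 = 16 states.
Smooth each crossing (0=||, 1=⌣⌢); contribution A^(Σ sign_k(1-2s_k)) * d^(L-1).
  state 0000: A-exp=+0, loops=3, term = A^0 * d^2
  state 0001: A-exp=+2, loops=2, term = A^2 * d^1
  state 0010: A-exp=-2, loops=2, term = A^-2 * d^1
  state 0011: A-exp=+0, loops=1, term = A^0 * d^0
  state 0100: A-exp=+2, loops=2, term = A^2 * d^1
  state 0101: A-exp=+4, loops=3, term = A^4 * d^2
  state 0110: A-exp=+0, loops=1, term = A^0 * d^0
  state 0111: A-exp=+2, loops=2, term = A^2 * d^1
  state 1000: A-exp=-2, loops=2, term = A^-2 * d^1
  state 1001: A-exp=+0, loops=1, term = A^0 * d^0
  state 1010: A-exp=-4, loops=3, term = A^-4 * d^2
  state 1011: A-exp=-2, loops=2, term = A^-2 * d^1
  state 1100: A-exp=+0, loops=1, term = A^0 * d^0
  state 1101: A-exp=+2, loops=2, term = A^2 * d^1
  state 1110: A-exp=-2, loops=2, term = A^-2 * d^1
  state 1111: A-exp=+0, loops=1, term = A^0 * d^0
Collect the terms by A-exponent (count of states per loop number):
Powers of d = -A^2 - A^-2: d^2 = A^4 + 2 + A^-4.
  A^4 * (d^2) = A^8 + 2*A^4 + 1
  A^2 * (4*d) = -4*A^4 - 4
  A^0 * (5 + d^2) = A^4 + 7 + A^-4
  A^-2 * (4*d) = -4 - 4*A^-4
  A^-4 * (d^2) = 1 + 2*A^-4 + A^-8
Summing the groups: <K> = A^8 - A^4 + 1 - A^-4 + A^-8
Normalise by the writhe: (-A^3)^(-w) = (-A^3)^(0) = 1, so f(A) = 1 * <K> = A^8 - A^4 + 1 - A^-4 + A^-8.
Substitute A = t^(-1/4), i.e. A^e → t^(-e/4): V(t) = t^2 - t + 1 - t^-1 + t^-2

Answer: t^2 - t + 1 - t^-1 + t^-2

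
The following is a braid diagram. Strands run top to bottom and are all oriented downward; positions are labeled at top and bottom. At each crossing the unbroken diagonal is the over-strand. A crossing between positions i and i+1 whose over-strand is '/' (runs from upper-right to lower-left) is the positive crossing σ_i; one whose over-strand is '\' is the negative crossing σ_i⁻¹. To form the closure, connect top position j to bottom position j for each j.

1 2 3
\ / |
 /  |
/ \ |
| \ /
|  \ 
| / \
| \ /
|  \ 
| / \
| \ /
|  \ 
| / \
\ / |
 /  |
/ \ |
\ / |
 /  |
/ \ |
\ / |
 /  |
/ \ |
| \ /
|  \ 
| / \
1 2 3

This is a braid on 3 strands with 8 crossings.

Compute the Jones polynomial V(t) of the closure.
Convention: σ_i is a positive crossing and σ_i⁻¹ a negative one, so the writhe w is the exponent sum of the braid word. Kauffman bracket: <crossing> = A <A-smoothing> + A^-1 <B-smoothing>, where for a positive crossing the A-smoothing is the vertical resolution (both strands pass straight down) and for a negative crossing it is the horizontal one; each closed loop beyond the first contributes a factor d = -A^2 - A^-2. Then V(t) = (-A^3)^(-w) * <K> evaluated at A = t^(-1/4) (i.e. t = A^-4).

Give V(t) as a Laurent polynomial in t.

t^4 - 2*t^3 + 3*t^2 - 4*t + 5 - 4*t^-1 + 3*t^-2 - 2*t^-3 + t^-4

Derivation:
Reading the diagram top to bottom ('/'-over between positions i,i+1 = s_i, '\'-over = s_i^-1): braid word = s1 s2^-1 s2^-1 s2^-1 s1 s1 s1 s2^-1.
Braid: s1 s2^-1 s2^-1 s2^-1 s1 s1 s1 s2^-1 on 3 strands, 8 crossings.
Writhe w = (#positive) - (#negative) = 4 - 4 = 0.
Enumerate smoothing states for the bracket polynomial. There are 2^8 = 256 states.
Smooth each crossing (0=||, 1=⌣⌢); contribution A^(Σ sign_k(1-2s_k)) * d^(L-1).
Tabulate the states by total A-exponent and number of loops L (A-exp: L × count):
  A^8: L=5 ×1
  A^6: L=4 ×8
  A^4: L=3 ×25, L=5 ×3
  A^2: L=2 ×37, L=4 ×18, L=6 ×1
  A^0: L=1 ×25, L=3 ×37, L=5 ×8
  A^-2: L=2 ×37, L=4 ×18, L=6 ×1
  A^-4: L=3 ×25, L=5 ×3
  A^-6: L=4 ×8
  A^-8: L=5 ×1
Each group contributes A^e * Σ count * d^(L-1):
Powers of d = -A^2 - A^-2: d^2 = A^4 + 2 + A^-4; d^3 = -A^6 - 3*A^2 - 3*A^-2 - A^-6; d^4 = A^8 + 4*A^4 + 6 + 4*A^-4 + A^-8; d^5 = -A^10 - 5*A^6 - 10*A^2 - 10*A^-2 - 5*A^-6 - A^-10.
  A^8 * (d^4) = A^16 + 4*A^12 + 6*A^8 + 4*A^4 + 1
  A^6 * (8*d^3) = -8*A^12 - 24*A^8 - 24*A^4 - 8
  A^4 * (25*d^2 + 3*d^4) = 3*A^12 + 37*A^8 + 68*A^4 + 37 + 3*A^-4
  A^2 * (37*d + 18*d^3 + d^5) = -A^12 - 23*A^8 - 101*A^4 - 101 - 23*A^-4 - A^-8
  A^0 * (25 + 37*d^2 + 8*d^4) = 8*A^8 + 69*A^4 + 147 + 69*A^-4 + 8*A^-8
  A^-2 * (37*d + 18*d^3 + d^5) = -A^8 - 23*A^4 - 101 - 101*A^-4 - 23*A^-8 - A^-12
  A^-4 * (25*d^2 + 3*d^4) = 3*A^4 + 37 + 68*A^-4 + 37*A^-8 + 3*A^-12
  A^-6 * (8*d^3) = -8 - 24*A^-4 - 24*A^-8 - 8*A^-12
  A^-8 * (d^4) = 1 + 4*A^-4 + 6*A^-8 + 4*A^-12 + A^-16
Summing the groups: <K> = A^16 - 2*A^12 + 3*A^8 - 4*A^4 + 5 - 4*A^-4 + 3*A^-8 - 2*A^-12 + A^-16
Normalise by the writhe: (-A^3)^(-w) = (-A^3)^(0) = 1, so f(A) = 1 * <K> = A^16 - 2*A^12 + 3*A^8 - 4*A^4 + 5 - 4*A^-4 + 3*A^-8 - 2*A^-12 + A^-16.
Substitute A = t^(-1/4), i.e. A^e → t^(-e/4): V(t) = t^4 - 2*t^3 + 3*t^2 - 4*t + 5 - 4*t^-1 + 3*t^-2 - 2*t^-3 + t^-4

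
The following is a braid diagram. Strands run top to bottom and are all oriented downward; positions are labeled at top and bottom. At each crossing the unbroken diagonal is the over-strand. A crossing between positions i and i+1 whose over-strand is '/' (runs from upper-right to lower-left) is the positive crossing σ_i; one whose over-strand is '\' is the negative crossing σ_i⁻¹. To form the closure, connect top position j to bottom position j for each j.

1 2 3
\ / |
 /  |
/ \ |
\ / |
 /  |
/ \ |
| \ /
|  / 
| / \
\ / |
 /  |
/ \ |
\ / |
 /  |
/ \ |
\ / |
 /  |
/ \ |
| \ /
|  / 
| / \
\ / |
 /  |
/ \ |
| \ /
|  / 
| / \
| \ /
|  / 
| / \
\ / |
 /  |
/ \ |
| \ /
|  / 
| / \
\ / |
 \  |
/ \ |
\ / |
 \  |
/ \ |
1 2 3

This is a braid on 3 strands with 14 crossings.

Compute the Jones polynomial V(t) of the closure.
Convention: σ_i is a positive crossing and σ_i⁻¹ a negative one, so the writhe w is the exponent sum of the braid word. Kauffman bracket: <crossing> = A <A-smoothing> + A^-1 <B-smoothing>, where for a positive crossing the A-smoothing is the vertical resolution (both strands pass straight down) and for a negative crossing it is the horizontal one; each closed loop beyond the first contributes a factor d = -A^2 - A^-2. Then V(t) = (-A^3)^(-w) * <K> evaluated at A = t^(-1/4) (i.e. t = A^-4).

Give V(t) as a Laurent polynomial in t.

-t^10 + t^6 + t^4

Derivation:
Reading the diagram top to bottom ('/'-over between positions i,i+1 = s_i, '\'-over = s_i^-1): braid word = s1 s1 s2 s1 s1 s1 s2 s1 s2 s2 s1 s2 s1^-1 s1^-1.
The presented braid s1 s1 s2 s1 s1 s1 s2 s1 s2 s2 s1 s2 s1^-1 s1^-1 on 3 strands reduces by inverse Markov moves (closure unchanged at each step):
  Deconjugate: the word is γ·β·γ⁻¹ with γ = s1 (prefix) and γ⁻¹ = s1^-1 (suffix); strip both.
  Deconjugate: the word is γ·β·γ⁻¹ with γ = s1 (prefix) and γ⁻¹ = s1^-1 (suffix); strip both.
Reduced to β = s2 s1 s1 s1 s2 s1 s2 s2 s1 s2 on 3 strands, 10 crossings.
Compute on β:
Braid: s2 s1 s1 s1 s2 s1 s2 s2 s1 s2 on 3 strands, 10 crossings.
Writhe w = (#positive) - (#negative) = 10 - 0 = 10.
State-sum expansion of <K>. There are 2^10 = 1024 states.
Smooth each crossing (0=||, 1=⌣⌢); contribution A^(Σ sign_k(1-2s_k)) * d^(L-1).
Tabulate the states by total A-exponent and number of loops L (A-exp: L × count):
  A^10: L=3 ×1
  A^8: L=2 ×10
  A^6: L=1 ×25, L=3 ×20
  A^4: L=2 ×100, L=4 ×20
  A^2: L=1 ×36, L=3 ×164, L=5 ×10
  A^0: L=2 ×108, L=4 ×142, L=6 ×2
  A^-2: L=1 ×12, L=3 ×129, L=5 ×69
  A^-4: L=2 ×24, L=4 ×78, L=6 ×18
  A^-6: L=3 ×19, L=5 ×24, L=7 ×2
  A^-8: L=4 ×7, L=6 ×3
  A^-10: L=5 ×1
Each group contributes A^e * Σ count * d^(L-1):
Powers of d = -A^2 - A^-2: d^2 = A^4 + 2 + A^-4; d^3 = -A^6 - 3*A^2 - 3*A^-2 - A^-6; d^4 = A^8 + 4*A^4 + 6 + 4*A^-4 + A^-8; d^5 = -A^10 - 5*A^6 - 10*A^2 - 10*A^-2 - 5*A^-6 - A^-10; d^6 = A^12 + 6*A^8 + 15*A^4 + 20 + 15*A^-4 + 6*A^-8 + A^-12.
  A^10 * (d^2) = A^14 + 2*A^10 + A^6
  A^8 * (10*d) = -10*A^10 - 10*A^6
  A^6 * (25 + 20*d^2) = 20*A^10 + 65*A^6 + 20*A^2
  A^4 * (100*d + 20*d^3) = -20*A^10 - 160*A^6 - 160*A^2 - 20*A^-2
  A^2 * (36 + 164*d^2 + 10*d^4) = 10*A^10 + 204*A^6 + 424*A^2 + 204*A^-2 + 10*A^-6
  A^0 * (108*d + 142*d^3 + 2*d^5) = -2*A^10 - 152*A^6 - 554*A^2 - 554*A^-2 - 152*A^-6 - 2*A^-10
  A^-2 * (12 + 129*d^2 + 69*d^4) = 69*A^6 + 405*A^2 + 684*A^-2 + 405*A^-6 + 69*A^-10
  A^-4 * (24*d + 78*d^3 + 18*d^5) = -18*A^6 - 168*A^2 - 438*A^-2 - 438*A^-6 - 168*A^-10 - 18*A^-14
  A^-6 * (19*d^2 + 24*d^4 + 2*d^6) = 2*A^6 + 36*A^2 + 145*A^-2 + 222*A^-6 + 145*A^-10 + 36*A^-14 + 2*A^-18
  A^-8 * (7*d^3 + 3*d^5) = -3*A^2 - 22*A^-2 - 51*A^-6 - 51*A^-10 - 22*A^-14 - 3*A^-18
  A^-10 * (d^4) = A^-2 + 4*A^-6 + 6*A^-10 + 4*A^-14 + A^-18
Summing the groups: <K> = A^14 + A^6 - A^-10
Normalise by the writhe: (-A^3)^(-w) = (-A^3)^(-10) = A^-30, so f(A) = A^-30 * <K> = A^-16 + A^-24 - A^-40.
Substitute A = t^(-1/4), i.e. A^e → t^(-e/4): V(t) = -t^10 + t^6 + t^4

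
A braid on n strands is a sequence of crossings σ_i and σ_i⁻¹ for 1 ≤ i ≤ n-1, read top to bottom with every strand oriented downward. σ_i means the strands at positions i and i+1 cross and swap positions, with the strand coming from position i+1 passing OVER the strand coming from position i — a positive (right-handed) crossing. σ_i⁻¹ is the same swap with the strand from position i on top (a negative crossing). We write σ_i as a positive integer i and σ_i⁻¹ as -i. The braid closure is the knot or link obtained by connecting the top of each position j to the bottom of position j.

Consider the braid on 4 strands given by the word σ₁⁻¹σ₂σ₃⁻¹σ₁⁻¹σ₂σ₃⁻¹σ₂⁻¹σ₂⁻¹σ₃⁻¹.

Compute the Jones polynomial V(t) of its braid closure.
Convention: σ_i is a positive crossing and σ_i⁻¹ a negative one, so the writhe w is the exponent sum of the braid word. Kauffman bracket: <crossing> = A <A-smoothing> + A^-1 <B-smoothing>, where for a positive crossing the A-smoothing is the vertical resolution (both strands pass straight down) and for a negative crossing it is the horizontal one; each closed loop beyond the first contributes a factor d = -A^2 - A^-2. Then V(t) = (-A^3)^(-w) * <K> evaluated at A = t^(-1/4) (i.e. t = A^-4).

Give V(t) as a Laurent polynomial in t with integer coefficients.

Braid: s1^-1 s2 s3^-1 s1^-1 s2 s3^-1 s2^-1 s2^-1 s3^-1 on 4 strands, 9 crossings.
Writhe w = (#positive) - (#negative) = 2 - 7 = -5.
Computing the Kauffman bracket via state sum. There are 2^9 = 512 states.
Each crossing splits two ways (0=vertical, 1=horizontal). The state's weight is A^(#A-smoothings - #B-smoothings) * d^(loops - 1).
Tabulate the states by total A-exponent and number of loops L (A-exp: L × count):
  A^9: L=5 ×1
  A^7: L=4 ×9
  A^5: L=3 ×33, L=5 ×3
  A^3: L=2 ×59, L=4 ×25
  A^1: L=1 ×42, L=3 ×80, L=5 ×4
  A^-1: L=2 ×93, L=4 ×33
  A^-3: L=1 ×19, L=3 ×58, L=5 ×7
  A^-5: L=2 ×19, L=4 ×16, L=6 ×1
  A^-7: L=3 ×7, L=5 ×2
  A^-9: L=4 ×1
Each group contributes A^e * Σ count * d^(L-1):
Powers of d = -A^2 - A^-2: d^2 = A^4 + 2 + A^-4; d^3 = -A^6 - 3*A^2 - 3*A^-2 - A^-6; d^4 = A^8 + 4*A^4 + 6 + 4*A^-4 + A^-8; d^5 = -A^10 - 5*A^6 - 10*A^2 - 10*A^-2 - 5*A^-6 - A^-10.
  A^9 * (d^4) = A^17 + 4*A^13 + 6*A^9 + 4*A^5 + A
  A^7 * (9*d^3) = -9*A^13 - 27*A^9 - 27*A^5 - 9*A
  A^5 * (33*d^2 + 3*d^4) = 3*A^13 + 45*A^9 + 84*A^5 + 45*A + 3*A^-3
  A^3 * (59*d + 25*d^3) = -25*A^9 - 134*A^5 - 134*A - 25*A^-3
  A^1 * (42 + 80*d^2 + 4*d^4) = 4*A^9 + 96*A^5 + 226*A + 96*A^-3 + 4*A^-7
  A^-1 * (93*d + 33*d^3) = -33*A^5 - 192*A - 192*A^-3 - 33*A^-7
  A^-3 * (19 + 58*d^2 + 7*d^4) = 7*A^5 + 86*A + 177*A^-3 + 86*A^-7 + 7*A^-11
  A^-5 * (19*d + 16*d^3 + d^5) = -A^5 - 21*A - 77*A^-3 - 77*A^-7 - 21*A^-11 - A^-15
  A^-7 * (7*d^2 + 2*d^4) = 2*A + 15*A^-3 + 26*A^-7 + 15*A^-11 + 2*A^-15
  A^-9 * (d^3) = -A^-3 - 3*A^-7 - 3*A^-11 - A^-15
Summing the groups: <K> = A^17 - 2*A^13 + 3*A^9 - 4*A^5 + 4*A - 4*A^-3 + 3*A^-7 - 2*A^-11
Normalise by the writhe: (-A^3)^(-w) = (-A^3)^(5) = -A^15, so f(A) = -A^15 * <K> = -A^32 + 2*A^28 - 3*A^24 + 4*A^20 - 4*A^16 + 4*A^12 - 3*A^8 + 2*A^4.
Substitute A = t^(-1/4), i.e. A^e → t^(-e/4): V(t) = 2*t^-1 - 3*t^-2 + 4*t^-3 - 4*t^-4 + 4*t^-5 - 3*t^-6 + 2*t^-7 - t^-8

Answer: 2*t^-1 - 3*t^-2 + 4*t^-3 - 4*t^-4 + 4*t^-5 - 3*t^-6 + 2*t^-7 - t^-8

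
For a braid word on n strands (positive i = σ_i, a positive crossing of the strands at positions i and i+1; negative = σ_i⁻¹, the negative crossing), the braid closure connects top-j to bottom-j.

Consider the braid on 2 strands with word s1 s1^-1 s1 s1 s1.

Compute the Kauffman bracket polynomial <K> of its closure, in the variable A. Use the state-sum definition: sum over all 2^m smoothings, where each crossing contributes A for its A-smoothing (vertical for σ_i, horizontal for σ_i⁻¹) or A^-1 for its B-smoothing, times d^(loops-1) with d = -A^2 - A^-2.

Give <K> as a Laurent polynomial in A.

-A^5 - A^-3 + A^-7

Derivation:
First cancel adjacent σ_i σ_i⁻¹ pairs (Reidemeister II — same braid, same closure): s1 s1^-1 s1 s1 s1 → s1 s1 s1.
Braid: s1 s1 s1 on 2 strands, 3 crossings.
Writhe w = (#positive) - (#negative) = 3 - 0 = 3.
Computing the Kauffman bracket via state sum. There are 2^3 = 8 states.
Each crossing splits two ways (0=vertical, 1=horizontal). The state's weight is A^(#A-smoothings - #B-smoothings) * d^(loops - 1).
  state 000: A-exp=+3, loops=2, term = A^3 * d^1
  state 001: A-exp=+1, loops=1, term = A^1 * d^0
  state 010: A-exp=+1, loops=1, term = A^1 * d^0
  state 011: A-exp=-1, loops=2, term = A^-1 * d^1
  state 100: A-exp=+1, loops=1, term = A^1 * d^0
  state 101: A-exp=-1, loops=2, term = A^-1 * d^1
  state 110: A-exp=-1, loops=2, term = A^-1 * d^1
  state 111: A-exp=-3, loops=3, term = A^-3 * d^2
Collect the terms by A-exponent (count of states per loop number):
Powers of d = -A^2 - A^-2: d^2 = A^4 + 2 + A^-4.
  A^3 * (d) = -A^5 - A
  A^1 * (3) = 3*A
  A^-1 * (3*d) = -3*A - 3*A^-3
  A^-3 * (d^2) = A + 2*A^-3 + A^-7
Summing the groups: <K> = -A^5 - A^-3 + A^-7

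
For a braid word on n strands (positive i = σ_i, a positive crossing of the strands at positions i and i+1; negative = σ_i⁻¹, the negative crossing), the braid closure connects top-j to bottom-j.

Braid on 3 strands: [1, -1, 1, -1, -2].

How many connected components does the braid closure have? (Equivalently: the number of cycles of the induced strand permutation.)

2

Derivation:
Track the strand permutation on 3 strands, starting from identity.
  step 1: s1 swaps positions 1,2 -> [2 1 3]
  step 2: s1^-1 swaps positions 1,2 -> [1 2 3]
  step 3: s1 swaps positions 1,2 -> [2 1 3]
  step 4: s1^-1 swaps positions 1,2 -> [1 2 3]
  step 5: s2^-1 swaps positions 2,3 -> [1 3 2]
Final permutation (position -> original strand): [1 3 2]
Closure components = cycle count of this permutation = 2.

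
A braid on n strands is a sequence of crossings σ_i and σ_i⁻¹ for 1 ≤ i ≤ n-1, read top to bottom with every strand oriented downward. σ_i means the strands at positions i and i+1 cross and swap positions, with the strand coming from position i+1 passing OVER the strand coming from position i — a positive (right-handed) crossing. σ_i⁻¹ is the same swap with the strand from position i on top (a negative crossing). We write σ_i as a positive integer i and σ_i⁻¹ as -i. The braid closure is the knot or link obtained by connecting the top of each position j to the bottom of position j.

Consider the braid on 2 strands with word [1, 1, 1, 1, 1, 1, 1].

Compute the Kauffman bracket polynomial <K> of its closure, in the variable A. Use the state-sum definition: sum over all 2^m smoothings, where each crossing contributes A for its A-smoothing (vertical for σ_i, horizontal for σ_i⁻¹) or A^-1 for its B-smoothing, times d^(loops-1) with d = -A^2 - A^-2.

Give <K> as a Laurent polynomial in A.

-A^9 - A + A^-3 - A^-7 + A^-11 - A^-15 + A^-19

Derivation:
Braid: s1 s1 s1 s1 s1 s1 s1 on 2 strands, 7 crossings.
Writhe w = (#positive) - (#negative) = 7 - 0 = 7.
Computing the Kauffman bracket via state sum. There are 2^7 = 128 states.
Smooth each crossing (0=||, 1=⌣⌢); contribution A^(Σ sign_k(1-2s_k)) * d^(L-1).
Tabulate the states by total A-exponent and number of loops L (A-exp: L × count):
  A^7: L=2 ×1
  A^5: L=1 ×7
  A^3: L=2 ×21
  A^1: L=3 ×35
  A^-1: L=4 ×35
  A^-3: L=5 ×21
  A^-5: L=6 ×7
  A^-7: L=7 ×1
Each group contributes A^e * Σ count * d^(L-1):
Powers of d = -A^2 - A^-2: d^2 = A^4 + 2 + A^-4; d^3 = -A^6 - 3*A^2 - 3*A^-2 - A^-6; d^4 = A^8 + 4*A^4 + 6 + 4*A^-4 + A^-8; d^5 = -A^10 - 5*A^6 - 10*A^2 - 10*A^-2 - 5*A^-6 - A^-10; d^6 = A^12 + 6*A^8 + 15*A^4 + 20 + 15*A^-4 + 6*A^-8 + A^-12.
  A^7 * (d) = -A^9 - A^5
  A^5 * (7) = 7*A^5
  A^3 * (21*d) = -21*A^5 - 21*A
  A^1 * (35*d^2) = 35*A^5 + 70*A + 35*A^-3
  A^-1 * (35*d^3) = -35*A^5 - 105*A - 105*A^-3 - 35*A^-7
  A^-3 * (21*d^4) = 21*A^5 + 84*A + 126*A^-3 + 84*A^-7 + 21*A^-11
  A^-5 * (7*d^5) = -7*A^5 - 35*A - 70*A^-3 - 70*A^-7 - 35*A^-11 - 7*A^-15
  A^-7 * (d^6) = A^5 + 6*A + 15*A^-3 + 20*A^-7 + 15*A^-11 + 6*A^-15 + A^-19
Summing the groups: <K> = -A^9 - A + A^-3 - A^-7 + A^-11 - A^-15 + A^-19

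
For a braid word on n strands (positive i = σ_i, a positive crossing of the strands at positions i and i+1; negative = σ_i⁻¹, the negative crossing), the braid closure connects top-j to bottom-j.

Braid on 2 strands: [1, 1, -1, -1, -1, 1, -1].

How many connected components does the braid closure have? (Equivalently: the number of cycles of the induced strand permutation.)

1

Derivation:
Track the strand permutation on 2 strands, starting from identity.
  step 1: s1 swaps positions 1,2 -> [2 1]
  step 2: s1 swaps positions 1,2 -> [1 2]
  step 3: s1^-1 swaps positions 1,2 -> [2 1]
  step 4: s1^-1 swaps positions 1,2 -> [1 2]
  step 5: s1^-1 swaps positions 1,2 -> [2 1]
  step 6: s1 swaps positions 1,2 -> [1 2]
  step 7: s1^-1 swaps positions 1,2 -> [2 1]
Final permutation (position -> original strand): [2 1]
Closure components = cycle count of this permutation = 1.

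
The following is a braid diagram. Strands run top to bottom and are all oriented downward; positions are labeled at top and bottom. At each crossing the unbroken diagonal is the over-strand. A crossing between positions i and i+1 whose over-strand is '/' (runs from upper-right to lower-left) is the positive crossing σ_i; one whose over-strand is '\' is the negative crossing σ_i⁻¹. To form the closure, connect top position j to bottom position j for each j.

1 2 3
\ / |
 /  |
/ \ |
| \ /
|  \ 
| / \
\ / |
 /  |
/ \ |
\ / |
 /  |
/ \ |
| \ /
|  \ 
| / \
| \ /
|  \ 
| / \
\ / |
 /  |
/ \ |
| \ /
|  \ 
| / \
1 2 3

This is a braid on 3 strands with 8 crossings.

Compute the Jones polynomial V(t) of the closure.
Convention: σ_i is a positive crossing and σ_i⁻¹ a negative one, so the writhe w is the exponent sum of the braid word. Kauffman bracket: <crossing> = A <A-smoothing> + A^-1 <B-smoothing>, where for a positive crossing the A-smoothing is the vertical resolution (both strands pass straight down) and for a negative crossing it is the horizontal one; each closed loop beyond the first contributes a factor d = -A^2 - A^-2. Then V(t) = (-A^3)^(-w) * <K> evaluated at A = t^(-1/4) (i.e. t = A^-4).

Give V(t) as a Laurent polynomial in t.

t^4 - 3*t^3 + 5*t^2 - 6*t + 7 - 6*t^-1 + 5*t^-2 - 3*t^-3 + t^-4

Derivation:
Reading the diagram top to bottom ('/'-over between positions i,i+1 = s_i, '\'-over = s_i^-1): braid word = s1 s2^-1 s1 s1 s2^-1 s2^-1 s1 s2^-1.
Braid: s1 s2^-1 s1 s1 s2^-1 s2^-1 s1 s2^-1 on 3 strands, 8 crossings.
Writhe w = (#positive) - (#negative) = 4 - 4 = 0.
Computing the Kauffman bracket via state sum. There are 2^8 = 256 states.
Smooth each crossing (0=||, 1=⌣⌢); contribution A^(Σ sign_k(1-2s_k)) * d^(L-1).
Tabulate the states by total A-exponent and number of loops L (A-exp: L × count):
  A^8: L=5 ×1
  A^6: L=4 ×8
  A^4: L=3 ×27, L=5 ×1
  A^2: L=2 ×47, L=4 ×9
  A^0: L=1 ×37, L=3 ×32, L=5 ×1
  A^-2: L=2 ×47, L=4 ×9
  A^-4: L=3 ×27, L=5 ×1
  A^-6: L=4 ×8
  A^-8: L=5 ×1
Each group contributes A^e * Σ count * d^(L-1):
Powers of d = -A^2 - A^-2: d^2 = A^4 + 2 + A^-4; d^3 = -A^6 - 3*A^2 - 3*A^-2 - A^-6; d^4 = A^8 + 4*A^4 + 6 + 4*A^-4 + A^-8.
  A^8 * (d^4) = A^16 + 4*A^12 + 6*A^8 + 4*A^4 + 1
  A^6 * (8*d^3) = -8*A^12 - 24*A^8 - 24*A^4 - 8
  A^4 * (27*d^2 + d^4) = A^12 + 31*A^8 + 60*A^4 + 31 + A^-4
  A^2 * (47*d + 9*d^3) = -9*A^8 - 74*A^4 - 74 - 9*A^-4
  A^0 * (37 + 32*d^2 + d^4) = A^8 + 36*A^4 + 107 + 36*A^-4 + A^-8
  A^-2 * (47*d + 9*d^3) = -9*A^4 - 74 - 74*A^-4 - 9*A^-8
  A^-4 * (27*d^2 + d^4) = A^4 + 31 + 60*A^-4 + 31*A^-8 + A^-12
  A^-6 * (8*d^3) = -8 - 24*A^-4 - 24*A^-8 - 8*A^-12
  A^-8 * (d^4) = 1 + 4*A^-4 + 6*A^-8 + 4*A^-12 + A^-16
Summing the groups: <K> = A^16 - 3*A^12 + 5*A^8 - 6*A^4 + 7 - 6*A^-4 + 5*A^-8 - 3*A^-12 + A^-16
Normalise by the writhe: (-A^3)^(-w) = (-A^3)^(0) = 1, so f(A) = 1 * <K> = A^16 - 3*A^12 + 5*A^8 - 6*A^4 + 7 - 6*A^-4 + 5*A^-8 - 3*A^-12 + A^-16.
Substitute A = t^(-1/4), i.e. A^e → t^(-e/4): V(t) = t^4 - 3*t^3 + 5*t^2 - 6*t + 7 - 6*t^-1 + 5*t^-2 - 3*t^-3 + t^-4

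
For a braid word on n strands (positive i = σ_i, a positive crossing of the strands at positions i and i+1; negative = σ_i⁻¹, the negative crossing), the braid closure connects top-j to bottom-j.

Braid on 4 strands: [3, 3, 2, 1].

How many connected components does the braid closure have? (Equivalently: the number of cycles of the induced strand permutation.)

Track the strand permutation on 4 strands, starting from identity.
  step 1: s3 swaps positions 3,4 -> [1 2 4 3]
  step 2: s3 swaps positions 3,4 -> [1 2 3 4]
  step 3: s2 swaps positions 2,3 -> [1 3 2 4]
  step 4: s1 swaps positions 1,2 -> [3 1 2 4]
Final permutation (position -> original strand): [3 1 2 4]
Closure components = cycle count of this permutation = 2.

Answer: 2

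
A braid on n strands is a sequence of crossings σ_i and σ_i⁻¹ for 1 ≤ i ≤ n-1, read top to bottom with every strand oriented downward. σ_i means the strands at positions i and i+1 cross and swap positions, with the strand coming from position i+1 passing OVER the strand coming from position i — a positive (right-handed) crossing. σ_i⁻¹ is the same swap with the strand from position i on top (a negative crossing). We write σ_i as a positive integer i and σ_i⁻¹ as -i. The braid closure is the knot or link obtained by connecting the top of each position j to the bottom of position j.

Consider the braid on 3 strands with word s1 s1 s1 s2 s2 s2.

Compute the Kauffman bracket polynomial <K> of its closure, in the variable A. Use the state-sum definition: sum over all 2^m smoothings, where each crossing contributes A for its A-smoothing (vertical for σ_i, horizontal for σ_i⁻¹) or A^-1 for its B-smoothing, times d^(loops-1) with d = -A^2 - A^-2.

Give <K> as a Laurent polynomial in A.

A^10 + 2*A^2 - 2*A^-2 + A^-6 - 2*A^-10 + A^-14

Derivation:
Braid: s1 s1 s1 s2 s2 s2 on 3 strands, 6 crossings.
Writhe w = (#positive) - (#negative) = 6 - 0 = 6.
Enumerate smoothing states for the bracket polynomial. There are 2^6 = 64 states.
For each crossing: s=0 is the vertical smoothing, s=1 horizontal. Crossing k contributes A^(sign_k * (1 - 2*s_k)); loop factor d = -A^2 - A^-2.
Tabulate the states by total A-exponent and number of loops L (A-exp: L × count):
  A^6: L=3 ×1
  A^4: L=2 ×6
  A^2: L=1 ×9, L=3 ×6
  A^0: L=2 ×18, L=4 ×2
  A^-2: L=3 ×15
  A^-4: L=4 ×6
  A^-6: L=5 ×1
Each group contributes A^e * Σ count * d^(L-1):
Powers of d = -A^2 - A^-2: d^2 = A^4 + 2 + A^-4; d^3 = -A^6 - 3*A^2 - 3*A^-2 - A^-6; d^4 = A^8 + 4*A^4 + 6 + 4*A^-4 + A^-8.
  A^6 * (d^2) = A^10 + 2*A^6 + A^2
  A^4 * (6*d) = -6*A^6 - 6*A^2
  A^2 * (9 + 6*d^2) = 6*A^6 + 21*A^2 + 6*A^-2
  A^0 * (18*d + 2*d^3) = -2*A^6 - 24*A^2 - 24*A^-2 - 2*A^-6
  A^-2 * (15*d^2) = 15*A^2 + 30*A^-2 + 15*A^-6
  A^-4 * (6*d^3) = -6*A^2 - 18*A^-2 - 18*A^-6 - 6*A^-10
  A^-6 * (d^4) = A^2 + 4*A^-2 + 6*A^-6 + 4*A^-10 + A^-14
Summing the groups: <K> = A^10 + 2*A^2 - 2*A^-2 + A^-6 - 2*A^-10 + A^-14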